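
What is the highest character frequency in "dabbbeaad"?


Input: dabbbeaad
Character counts:
  'a': 3
  'b': 3
  'd': 2
  'e': 1
Maximum frequency: 3

3


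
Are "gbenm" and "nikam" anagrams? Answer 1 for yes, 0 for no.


Strings: "gbenm", "nikam"
Sorted first:  begmn
Sorted second: aikmn
Differ at position 0: 'b' vs 'a' => not anagrams

0


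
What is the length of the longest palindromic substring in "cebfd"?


Input: "cebfd"
Checking substrings for palindromes:
  No multi-char palindromic substrings found
Longest palindromic substring: "c" with length 1

1


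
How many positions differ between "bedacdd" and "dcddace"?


Comparing "bedacdd" and "dcddace" position by position:
  Position 0: 'b' vs 'd' => DIFFER
  Position 1: 'e' vs 'c' => DIFFER
  Position 2: 'd' vs 'd' => same
  Position 3: 'a' vs 'd' => DIFFER
  Position 4: 'c' vs 'a' => DIFFER
  Position 5: 'd' vs 'c' => DIFFER
  Position 6: 'd' vs 'e' => DIFFER
Positions that differ: 6

6


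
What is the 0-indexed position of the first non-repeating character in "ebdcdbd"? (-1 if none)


Input: ebdcdbd
Character frequencies:
  'b': 2
  'c': 1
  'd': 3
  'e': 1
Scanning left to right for freq == 1:
  Position 0 ('e'): unique! => answer = 0

0


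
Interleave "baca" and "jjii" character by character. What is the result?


Interleaving "baca" and "jjii":
  Position 0: 'b' from first, 'j' from second => "bj"
  Position 1: 'a' from first, 'j' from second => "aj"
  Position 2: 'c' from first, 'i' from second => "ci"
  Position 3: 'a' from first, 'i' from second => "ai"
Result: bjajciai

bjajciai


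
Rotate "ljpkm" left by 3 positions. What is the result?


Input: "ljpkm", rotate left by 3
First 3 characters: "ljp"
Remaining characters: "km"
Concatenate remaining + first: "km" + "ljp" = "kmljp"

kmljp


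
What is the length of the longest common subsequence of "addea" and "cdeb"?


LCS of "addea" and "cdeb"
DP table:
           c    d    e    b
      0    0    0    0    0
  a   0    0    0    0    0
  d   0    0    1    1    1
  d   0    0    1    1    1
  e   0    0    1    2    2
  a   0    0    1    2    2
LCS length = dp[5][4] = 2

2


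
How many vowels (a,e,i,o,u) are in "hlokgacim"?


Input: hlokgacim
Checking each character:
  'h' at position 0: consonant
  'l' at position 1: consonant
  'o' at position 2: vowel (running total: 1)
  'k' at position 3: consonant
  'g' at position 4: consonant
  'a' at position 5: vowel (running total: 2)
  'c' at position 6: consonant
  'i' at position 7: vowel (running total: 3)
  'm' at position 8: consonant
Total vowels: 3

3


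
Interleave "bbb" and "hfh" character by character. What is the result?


Interleaving "bbb" and "hfh":
  Position 0: 'b' from first, 'h' from second => "bh"
  Position 1: 'b' from first, 'f' from second => "bf"
  Position 2: 'b' from first, 'h' from second => "bh"
Result: bhbfbh

bhbfbh


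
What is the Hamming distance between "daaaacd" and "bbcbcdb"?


Comparing "daaaacd" and "bbcbcdb" position by position:
  Position 0: 'd' vs 'b' => differ
  Position 1: 'a' vs 'b' => differ
  Position 2: 'a' vs 'c' => differ
  Position 3: 'a' vs 'b' => differ
  Position 4: 'a' vs 'c' => differ
  Position 5: 'c' vs 'd' => differ
  Position 6: 'd' vs 'b' => differ
Total differences (Hamming distance): 7

7


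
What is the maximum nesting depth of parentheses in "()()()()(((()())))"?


Input: "()()()()(((()())))"
Tracking depth:
  Position 0 '(': depth becomes 1
  Position 1 ')': depth becomes 0
  Position 2 '(': depth becomes 1
  Position 3 ')': depth becomes 0
  Position 4 '(': depth becomes 1
  Position 5 ')': depth becomes 0
  Position 6 '(': depth becomes 1
  Position 7 ')': depth becomes 0
  Position 8 '(': depth becomes 1
  Position 9 '(': depth becomes 2
  Position 10 '(': depth becomes 3
  Position 11 '(': depth becomes 4
  Position 12 ')': depth becomes 3
  Position 13 '(': depth becomes 4
  Position 14 ')': depth becomes 3
  Position 15 ')': depth becomes 2
  Position 16 ')': depth becomes 1
  Position 17 ')': depth becomes 0
Maximum depth reached: 4

4


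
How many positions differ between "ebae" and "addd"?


Comparing "ebae" and "addd" position by position:
  Position 0: 'e' vs 'a' => DIFFER
  Position 1: 'b' vs 'd' => DIFFER
  Position 2: 'a' vs 'd' => DIFFER
  Position 3: 'e' vs 'd' => DIFFER
Positions that differ: 4

4


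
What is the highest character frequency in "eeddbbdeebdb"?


Input: eeddbbdeebdb
Character counts:
  'b': 4
  'd': 4
  'e': 4
Maximum frequency: 4

4


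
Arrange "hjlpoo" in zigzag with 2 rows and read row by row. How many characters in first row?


Zigzag "hjlpoo" into 2 rows:
Placing characters:
  'h' => row 0
  'j' => row 1
  'l' => row 0
  'p' => row 1
  'o' => row 0
  'o' => row 1
Rows:
  Row 0: "hlo"
  Row 1: "jpo"
First row length: 3

3


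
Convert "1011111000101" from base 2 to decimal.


Input: "1011111000101" in base 2
Positional expansion:
  Digit '1' (value 1) x 2^12 = 4096
  Digit '0' (value 0) x 2^11 = 0
  Digit '1' (value 1) x 2^10 = 1024
  Digit '1' (value 1) x 2^9 = 512
  Digit '1' (value 1) x 2^8 = 256
  Digit '1' (value 1) x 2^7 = 128
  Digit '1' (value 1) x 2^6 = 64
  Digit '0' (value 0) x 2^5 = 0
  Digit '0' (value 0) x 2^4 = 0
  Digit '0' (value 0) x 2^3 = 0
  Digit '1' (value 1) x 2^2 = 4
  Digit '0' (value 0) x 2^1 = 0
  Digit '1' (value 1) x 2^0 = 1
Sum = 6085

6085


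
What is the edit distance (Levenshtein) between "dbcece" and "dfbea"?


Computing edit distance: "dbcece" -> "dfbea"
DP table:
           d    f    b    e    a
      0    1    2    3    4    5
  d   1    0    1    2    3    4
  b   2    1    1    1    2    3
  c   3    2    2    2    2    3
  e   4    3    3    3    2    3
  c   5    4    4    4    3    3
  e   6    5    5    5    4    4
Edit distance = dp[6][5] = 4

4


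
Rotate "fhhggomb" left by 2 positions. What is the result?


Input: "fhhggomb", rotate left by 2
First 2 characters: "fh"
Remaining characters: "hggomb"
Concatenate remaining + first: "hggomb" + "fh" = "hggombfh"

hggombfh


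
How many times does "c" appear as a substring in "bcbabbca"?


Searching for "c" in "bcbabbca"
Scanning each position:
  Position 0: "b" => no
  Position 1: "c" => MATCH
  Position 2: "b" => no
  Position 3: "a" => no
  Position 4: "b" => no
  Position 5: "b" => no
  Position 6: "c" => MATCH
  Position 7: "a" => no
Total occurrences: 2

2


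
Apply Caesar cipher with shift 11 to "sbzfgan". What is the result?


Caesar cipher: shift "sbzfgan" by 11
  's' (pos 18) + 11 = pos 3 = 'd'
  'b' (pos 1) + 11 = pos 12 = 'm'
  'z' (pos 25) + 11 = pos 10 = 'k'
  'f' (pos 5) + 11 = pos 16 = 'q'
  'g' (pos 6) + 11 = pos 17 = 'r'
  'a' (pos 0) + 11 = pos 11 = 'l'
  'n' (pos 13) + 11 = pos 24 = 'y'
Result: dmkqrly

dmkqrly


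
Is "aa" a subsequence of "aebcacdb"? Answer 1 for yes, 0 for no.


Check if "aa" is a subsequence of "aebcacdb"
Greedy scan:
  Position 0 ('a'): matches sub[0] = 'a'
  Position 1 ('e'): no match needed
  Position 2 ('b'): no match needed
  Position 3 ('c'): no match needed
  Position 4 ('a'): matches sub[1] = 'a'
  Position 5 ('c'): no match needed
  Position 6 ('d'): no match needed
  Position 7 ('b'): no match needed
All 2 characters matched => is a subsequence

1


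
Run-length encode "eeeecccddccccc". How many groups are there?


Input: eeeecccddccccc
Scanning for consecutive runs:
  Group 1: 'e' x 4 (positions 0-3)
  Group 2: 'c' x 3 (positions 4-6)
  Group 3: 'd' x 2 (positions 7-8)
  Group 4: 'c' x 5 (positions 9-13)
Total groups: 4

4


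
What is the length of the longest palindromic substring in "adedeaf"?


Input: "adedeaf"
Checking substrings for palindromes:
  [1:4] "ded" (len 3) => palindrome
  [2:5] "ede" (len 3) => palindrome
Longest palindromic substring: "ded" with length 3

3


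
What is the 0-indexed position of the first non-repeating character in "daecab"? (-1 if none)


Input: daecab
Character frequencies:
  'a': 2
  'b': 1
  'c': 1
  'd': 1
  'e': 1
Scanning left to right for freq == 1:
  Position 0 ('d'): unique! => answer = 0

0


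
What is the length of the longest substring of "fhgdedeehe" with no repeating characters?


Input: "fhgdedeehe"
Sliding window (track last position of each char):
  Position 0 ('f'): window [0,0] length 1 -- new best
  Position 1 ('h'): window [0,1] length 2 -- new best
  Position 2 ('g'): window [0,2] length 3 -- new best
  Position 3 ('d'): window [0,3] length 4 -- new best
  Position 4 ('e'): window [0,4] length 5 -- new best
  Position 5 ('d'): repeat (last at 3), move window start to 4
  Position 5 ('d'): window [4,5] length 2
  Position 6 ('e'): repeat (last at 4), move window start to 5
  Position 6 ('e'): window [5,6] length 2
  Position 7 ('e'): repeat (last at 6), move window start to 7
  Position 7 ('e'): window [7,7] length 1
  Position 8 ('h'): window [7,8] length 2
  Position 9 ('e'): repeat (last at 7), move window start to 8
  Position 9 ('e'): window [8,9] length 2
Longest substring with no repeats: "fhgde" with length 5

5


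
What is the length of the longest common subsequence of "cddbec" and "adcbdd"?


LCS of "cddbec" and "adcbdd"
DP table:
           a    d    c    b    d    d
      0    0    0    0    0    0    0
  c   0    0    0    1    1    1    1
  d   0    0    1    1    1    2    2
  d   0    0    1    1    1    2    3
  b   0    0    1    1    2    2    3
  e   0    0    1    1    2    2    3
  c   0    0    1    2    2    2    3
LCS length = dp[6][6] = 3

3


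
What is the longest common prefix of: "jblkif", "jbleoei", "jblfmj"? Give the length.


Words: jblkif, jbleoei, jblfmj
  Position 0: all 'j' => match
  Position 1: all 'b' => match
  Position 2: all 'l' => match
  Position 3: ('k', 'e', 'f') => mismatch, stop
LCP = "jbl" (length 3)

3


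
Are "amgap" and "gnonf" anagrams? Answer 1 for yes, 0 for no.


Strings: "amgap", "gnonf"
Sorted first:  aagmp
Sorted second: fgnno
Differ at position 0: 'a' vs 'f' => not anagrams

0


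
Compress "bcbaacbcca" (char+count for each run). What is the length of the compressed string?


Input: bcbaacbcca
Runs:
  'b' x 1 => "b1"
  'c' x 1 => "c1"
  'b' x 1 => "b1"
  'a' x 2 => "a2"
  'c' x 1 => "c1"
  'b' x 1 => "b1"
  'c' x 2 => "c2"
  'a' x 1 => "a1"
Compressed: "b1c1b1a2c1b1c2a1"
Compressed length: 16

16


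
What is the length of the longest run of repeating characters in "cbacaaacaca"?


Input: "cbacaaacaca"
Scanning for longest run:
  Position 1 ('b'): new char, reset run to 1
  Position 2 ('a'): new char, reset run to 1
  Position 3 ('c'): new char, reset run to 1
  Position 4 ('a'): new char, reset run to 1
  Position 5 ('a'): continues run of 'a', length=2
  Position 6 ('a'): continues run of 'a', length=3
  Position 7 ('c'): new char, reset run to 1
  Position 8 ('a'): new char, reset run to 1
  Position 9 ('c'): new char, reset run to 1
  Position 10 ('a'): new char, reset run to 1
Longest run: 'a' with length 3

3


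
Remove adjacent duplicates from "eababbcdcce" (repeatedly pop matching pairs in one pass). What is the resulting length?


Input: eababbcdcce
Stack-based adjacent duplicate removal:
  Read 'e': push. Stack: e
  Read 'a': push. Stack: ea
  Read 'b': push. Stack: eab
  Read 'a': push. Stack: eaba
  Read 'b': push. Stack: eabab
  Read 'b': matches stack top 'b' => pop. Stack: eaba
  Read 'c': push. Stack: eabac
  Read 'd': push. Stack: eabacd
  Read 'c': push. Stack: eabacdc
  Read 'c': matches stack top 'c' => pop. Stack: eabacd
  Read 'e': push. Stack: eabacde
Final stack: "eabacde" (length 7)

7


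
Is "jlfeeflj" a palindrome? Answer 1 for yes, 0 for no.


Input: jlfeeflj
Reversed: jlfeeflj
  Compare pos 0 ('j') with pos 7 ('j'): match
  Compare pos 1 ('l') with pos 6 ('l'): match
  Compare pos 2 ('f') with pos 5 ('f'): match
  Compare pos 3 ('e') with pos 4 ('e'): match
Result: palindrome

1


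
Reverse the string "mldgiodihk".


Input: mldgiodihk
Reading characters right to left:
  Position 9: 'k'
  Position 8: 'h'
  Position 7: 'i'
  Position 6: 'd'
  Position 5: 'o'
  Position 4: 'i'
  Position 3: 'g'
  Position 2: 'd'
  Position 1: 'l'
  Position 0: 'm'
Reversed: khidoigdlm

khidoigdlm


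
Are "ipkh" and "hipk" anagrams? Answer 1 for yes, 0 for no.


Strings: "ipkh", "hipk"
Sorted first:  hikp
Sorted second: hikp
Sorted forms match => anagrams

1


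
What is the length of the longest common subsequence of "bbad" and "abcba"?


LCS of "bbad" and "abcba"
DP table:
           a    b    c    b    a
      0    0    0    0    0    0
  b   0    0    1    1    1    1
  b   0    0    1    1    2    2
  a   0    1    1    1    2    3
  d   0    1    1    1    2    3
LCS length = dp[4][5] = 3

3


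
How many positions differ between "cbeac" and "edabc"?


Comparing "cbeac" and "edabc" position by position:
  Position 0: 'c' vs 'e' => DIFFER
  Position 1: 'b' vs 'd' => DIFFER
  Position 2: 'e' vs 'a' => DIFFER
  Position 3: 'a' vs 'b' => DIFFER
  Position 4: 'c' vs 'c' => same
Positions that differ: 4

4


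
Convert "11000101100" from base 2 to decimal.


Input: "11000101100" in base 2
Positional expansion:
  Digit '1' (value 1) x 2^10 = 1024
  Digit '1' (value 1) x 2^9 = 512
  Digit '0' (value 0) x 2^8 = 0
  Digit '0' (value 0) x 2^7 = 0
  Digit '0' (value 0) x 2^6 = 0
  Digit '1' (value 1) x 2^5 = 32
  Digit '0' (value 0) x 2^4 = 0
  Digit '1' (value 1) x 2^3 = 8
  Digit '1' (value 1) x 2^2 = 4
  Digit '0' (value 0) x 2^1 = 0
  Digit '0' (value 0) x 2^0 = 0
Sum = 1580

1580


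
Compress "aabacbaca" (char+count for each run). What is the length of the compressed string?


Input: aabacbaca
Runs:
  'a' x 2 => "a2"
  'b' x 1 => "b1"
  'a' x 1 => "a1"
  'c' x 1 => "c1"
  'b' x 1 => "b1"
  'a' x 1 => "a1"
  'c' x 1 => "c1"
  'a' x 1 => "a1"
Compressed: "a2b1a1c1b1a1c1a1"
Compressed length: 16

16


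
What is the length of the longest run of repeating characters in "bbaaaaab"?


Input: "bbaaaaab"
Scanning for longest run:
  Position 1 ('b'): continues run of 'b', length=2
  Position 2 ('a'): new char, reset run to 1
  Position 3 ('a'): continues run of 'a', length=2
  Position 4 ('a'): continues run of 'a', length=3
  Position 5 ('a'): continues run of 'a', length=4
  Position 6 ('a'): continues run of 'a', length=5
  Position 7 ('b'): new char, reset run to 1
Longest run: 'a' with length 5

5


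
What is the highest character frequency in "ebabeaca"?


Input: ebabeaca
Character counts:
  'a': 3
  'b': 2
  'c': 1
  'e': 2
Maximum frequency: 3

3


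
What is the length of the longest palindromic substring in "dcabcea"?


Input: "dcabcea"
Checking substrings for palindromes:
  No multi-char palindromic substrings found
Longest palindromic substring: "d" with length 1

1


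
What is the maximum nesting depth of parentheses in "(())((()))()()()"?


Input: "(())((()))()()()"
Tracking depth:
  Position 0 '(': depth becomes 1
  Position 1 '(': depth becomes 2
  Position 2 ')': depth becomes 1
  Position 3 ')': depth becomes 0
  Position 4 '(': depth becomes 1
  Position 5 '(': depth becomes 2
  Position 6 '(': depth becomes 3
  Position 7 ')': depth becomes 2
  Position 8 ')': depth becomes 1
  Position 9 ')': depth becomes 0
  Position 10 '(': depth becomes 1
  Position 11 ')': depth becomes 0
  Position 12 '(': depth becomes 1
  Position 13 ')': depth becomes 0
  Position 14 '(': depth becomes 1
  Position 15 ')': depth becomes 0
Maximum depth reached: 3

3


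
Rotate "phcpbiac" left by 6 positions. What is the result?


Input: "phcpbiac", rotate left by 6
First 6 characters: "phcpbi"
Remaining characters: "ac"
Concatenate remaining + first: "ac" + "phcpbi" = "acphcpbi"

acphcpbi


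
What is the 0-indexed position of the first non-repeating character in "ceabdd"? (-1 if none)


Input: ceabdd
Character frequencies:
  'a': 1
  'b': 1
  'c': 1
  'd': 2
  'e': 1
Scanning left to right for freq == 1:
  Position 0 ('c'): unique! => answer = 0

0


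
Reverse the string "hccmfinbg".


Input: hccmfinbg
Reading characters right to left:
  Position 8: 'g'
  Position 7: 'b'
  Position 6: 'n'
  Position 5: 'i'
  Position 4: 'f'
  Position 3: 'm'
  Position 2: 'c'
  Position 1: 'c'
  Position 0: 'h'
Reversed: gbnifmcch

gbnifmcch


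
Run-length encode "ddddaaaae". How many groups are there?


Input: ddddaaaae
Scanning for consecutive runs:
  Group 1: 'd' x 4 (positions 0-3)
  Group 2: 'a' x 4 (positions 4-7)
  Group 3: 'e' x 1 (positions 8-8)
Total groups: 3

3


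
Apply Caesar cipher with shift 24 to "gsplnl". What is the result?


Caesar cipher: shift "gsplnl" by 24
  'g' (pos 6) + 24 = pos 4 = 'e'
  's' (pos 18) + 24 = pos 16 = 'q'
  'p' (pos 15) + 24 = pos 13 = 'n'
  'l' (pos 11) + 24 = pos 9 = 'j'
  'n' (pos 13) + 24 = pos 11 = 'l'
  'l' (pos 11) + 24 = pos 9 = 'j'
Result: eqnjlj

eqnjlj


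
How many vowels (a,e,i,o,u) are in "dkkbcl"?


Input: dkkbcl
Checking each character:
  'd' at position 0: consonant
  'k' at position 1: consonant
  'k' at position 2: consonant
  'b' at position 3: consonant
  'c' at position 4: consonant
  'l' at position 5: consonant
Total vowels: 0

0


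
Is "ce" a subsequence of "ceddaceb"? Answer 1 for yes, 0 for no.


Check if "ce" is a subsequence of "ceddaceb"
Greedy scan:
  Position 0 ('c'): matches sub[0] = 'c'
  Position 1 ('e'): matches sub[1] = 'e'
  Position 2 ('d'): no match needed
  Position 3 ('d'): no match needed
  Position 4 ('a'): no match needed
  Position 5 ('c'): no match needed
  Position 6 ('e'): no match needed
  Position 7 ('b'): no match needed
All 2 characters matched => is a subsequence

1


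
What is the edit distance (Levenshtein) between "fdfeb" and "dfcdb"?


Computing edit distance: "fdfeb" -> "dfcdb"
DP table:
           d    f    c    d    b
      0    1    2    3    4    5
  f   1    1    1    2    3    4
  d   2    1    2    2    2    3
  f   3    2    1    2    3    3
  e   4    3    2    2    3    4
  b   5    4    3    3    3    3
Edit distance = dp[5][5] = 3

3


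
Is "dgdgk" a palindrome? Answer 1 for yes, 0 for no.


Input: dgdgk
Reversed: kgdgd
  Compare pos 0 ('d') with pos 4 ('k'): MISMATCH
  Compare pos 1 ('g') with pos 3 ('g'): match
Result: not a palindrome

0


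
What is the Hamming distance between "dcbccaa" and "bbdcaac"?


Comparing "dcbccaa" and "bbdcaac" position by position:
  Position 0: 'd' vs 'b' => differ
  Position 1: 'c' vs 'b' => differ
  Position 2: 'b' vs 'd' => differ
  Position 3: 'c' vs 'c' => same
  Position 4: 'c' vs 'a' => differ
  Position 5: 'a' vs 'a' => same
  Position 6: 'a' vs 'c' => differ
Total differences (Hamming distance): 5

5


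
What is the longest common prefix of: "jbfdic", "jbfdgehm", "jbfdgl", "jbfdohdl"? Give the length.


Words: jbfdic, jbfdgehm, jbfdgl, jbfdohdl
  Position 0: all 'j' => match
  Position 1: all 'b' => match
  Position 2: all 'f' => match
  Position 3: all 'd' => match
  Position 4: ('i', 'g', 'g', 'o') => mismatch, stop
LCP = "jbfd" (length 4)

4


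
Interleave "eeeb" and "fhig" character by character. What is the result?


Interleaving "eeeb" and "fhig":
  Position 0: 'e' from first, 'f' from second => "ef"
  Position 1: 'e' from first, 'h' from second => "eh"
  Position 2: 'e' from first, 'i' from second => "ei"
  Position 3: 'b' from first, 'g' from second => "bg"
Result: efeheibg

efeheibg


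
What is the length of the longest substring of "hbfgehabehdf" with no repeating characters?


Input: "hbfgehabehdf"
Sliding window (track last position of each char):
  Position 0 ('h'): window [0,0] length 1 -- new best
  Position 1 ('b'): window [0,1] length 2 -- new best
  Position 2 ('f'): window [0,2] length 3 -- new best
  Position 3 ('g'): window [0,3] length 4 -- new best
  Position 4 ('e'): window [0,4] length 5 -- new best
  Position 5 ('h'): repeat (last at 0), move window start to 1
  Position 5 ('h'): window [1,5] length 5
  Position 6 ('a'): window [1,6] length 6 -- new best
  Position 7 ('b'): repeat (last at 1), move window start to 2
  Position 7 ('b'): window [2,7] length 6
  Position 8 ('e'): repeat (last at 4), move window start to 5
  Position 8 ('e'): window [5,8] length 4
  Position 9 ('h'): repeat (last at 5), move window start to 6
  Position 9 ('h'): window [6,9] length 4
  Position 10 ('d'): window [6,10] length 5
  Position 11 ('f'): window [6,11] length 6
Longest substring with no repeats: "bfgeha" with length 6

6


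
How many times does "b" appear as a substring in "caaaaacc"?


Searching for "b" in "caaaaacc"
Scanning each position:
  Position 0: "c" => no
  Position 1: "a" => no
  Position 2: "a" => no
  Position 3: "a" => no
  Position 4: "a" => no
  Position 5: "a" => no
  Position 6: "c" => no
  Position 7: "c" => no
Total occurrences: 0

0


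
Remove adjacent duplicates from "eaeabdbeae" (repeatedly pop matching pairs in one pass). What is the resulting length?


Input: eaeabdbeae
Stack-based adjacent duplicate removal:
  Read 'e': push. Stack: e
  Read 'a': push. Stack: ea
  Read 'e': push. Stack: eae
  Read 'a': push. Stack: eaea
  Read 'b': push. Stack: eaeab
  Read 'd': push. Stack: eaeabd
  Read 'b': push. Stack: eaeabdb
  Read 'e': push. Stack: eaeabdbe
  Read 'a': push. Stack: eaeabdbea
  Read 'e': push. Stack: eaeabdbeae
Final stack: "eaeabdbeae" (length 10)

10


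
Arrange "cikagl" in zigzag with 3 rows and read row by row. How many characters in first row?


Zigzag "cikagl" into 3 rows:
Placing characters:
  'c' => row 0
  'i' => row 1
  'k' => row 2
  'a' => row 1
  'g' => row 0
  'l' => row 1
Rows:
  Row 0: "cg"
  Row 1: "ial"
  Row 2: "k"
First row length: 2

2


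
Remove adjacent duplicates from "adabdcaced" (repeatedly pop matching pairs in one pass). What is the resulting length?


Input: adabdcaced
Stack-based adjacent duplicate removal:
  Read 'a': push. Stack: a
  Read 'd': push. Stack: ad
  Read 'a': push. Stack: ada
  Read 'b': push. Stack: adab
  Read 'd': push. Stack: adabd
  Read 'c': push. Stack: adabdc
  Read 'a': push. Stack: adabdca
  Read 'c': push. Stack: adabdcac
  Read 'e': push. Stack: adabdcace
  Read 'd': push. Stack: adabdcaced
Final stack: "adabdcaced" (length 10)

10


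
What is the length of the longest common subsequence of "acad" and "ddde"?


LCS of "acad" and "ddde"
DP table:
           d    d    d    e
      0    0    0    0    0
  a   0    0    0    0    0
  c   0    0    0    0    0
  a   0    0    0    0    0
  d   0    1    1    1    1
LCS length = dp[4][4] = 1

1


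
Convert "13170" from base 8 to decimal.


Input: "13170" in base 8
Positional expansion:
  Digit '1' (value 1) x 8^4 = 4096
  Digit '3' (value 3) x 8^3 = 1536
  Digit '1' (value 1) x 8^2 = 64
  Digit '7' (value 7) x 8^1 = 56
  Digit '0' (value 0) x 8^0 = 0
Sum = 5752

5752


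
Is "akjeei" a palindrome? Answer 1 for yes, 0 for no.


Input: akjeei
Reversed: ieejka
  Compare pos 0 ('a') with pos 5 ('i'): MISMATCH
  Compare pos 1 ('k') with pos 4 ('e'): MISMATCH
  Compare pos 2 ('j') with pos 3 ('e'): MISMATCH
Result: not a palindrome

0


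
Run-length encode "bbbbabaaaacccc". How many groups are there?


Input: bbbbabaaaacccc
Scanning for consecutive runs:
  Group 1: 'b' x 4 (positions 0-3)
  Group 2: 'a' x 1 (positions 4-4)
  Group 3: 'b' x 1 (positions 5-5)
  Group 4: 'a' x 4 (positions 6-9)
  Group 5: 'c' x 4 (positions 10-13)
Total groups: 5

5


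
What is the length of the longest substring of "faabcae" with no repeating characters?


Input: "faabcae"
Sliding window (track last position of each char):
  Position 0 ('f'): window [0,0] length 1 -- new best
  Position 1 ('a'): window [0,1] length 2 -- new best
  Position 2 ('a'): repeat (last at 1), move window start to 2
  Position 2 ('a'): window [2,2] length 1
  Position 3 ('b'): window [2,3] length 2
  Position 4 ('c'): window [2,4] length 3 -- new best
  Position 5 ('a'): repeat (last at 2), move window start to 3
  Position 5 ('a'): window [3,5] length 3
  Position 6 ('e'): window [3,6] length 4 -- new best
Longest substring with no repeats: "bcae" with length 4

4


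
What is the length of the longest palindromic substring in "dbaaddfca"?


Input: "dbaaddfca"
Checking substrings for palindromes:
  [2:4] "aa" (len 2) => palindrome
  [4:6] "dd" (len 2) => palindrome
Longest palindromic substring: "aa" with length 2

2


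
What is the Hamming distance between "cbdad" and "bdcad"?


Comparing "cbdad" and "bdcad" position by position:
  Position 0: 'c' vs 'b' => differ
  Position 1: 'b' vs 'd' => differ
  Position 2: 'd' vs 'c' => differ
  Position 3: 'a' vs 'a' => same
  Position 4: 'd' vs 'd' => same
Total differences (Hamming distance): 3

3


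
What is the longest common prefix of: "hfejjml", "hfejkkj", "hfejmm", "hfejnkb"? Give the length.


Words: hfejjml, hfejkkj, hfejmm, hfejnkb
  Position 0: all 'h' => match
  Position 1: all 'f' => match
  Position 2: all 'e' => match
  Position 3: all 'j' => match
  Position 4: ('j', 'k', 'm', 'n') => mismatch, stop
LCP = "hfej" (length 4)

4


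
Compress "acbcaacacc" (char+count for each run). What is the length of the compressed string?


Input: acbcaacacc
Runs:
  'a' x 1 => "a1"
  'c' x 1 => "c1"
  'b' x 1 => "b1"
  'c' x 1 => "c1"
  'a' x 2 => "a2"
  'c' x 1 => "c1"
  'a' x 1 => "a1"
  'c' x 2 => "c2"
Compressed: "a1c1b1c1a2c1a1c2"
Compressed length: 16

16


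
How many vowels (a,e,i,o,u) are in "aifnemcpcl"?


Input: aifnemcpcl
Checking each character:
  'a' at position 0: vowel (running total: 1)
  'i' at position 1: vowel (running total: 2)
  'f' at position 2: consonant
  'n' at position 3: consonant
  'e' at position 4: vowel (running total: 3)
  'm' at position 5: consonant
  'c' at position 6: consonant
  'p' at position 7: consonant
  'c' at position 8: consonant
  'l' at position 9: consonant
Total vowels: 3

3


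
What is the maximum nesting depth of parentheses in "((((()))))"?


Input: "((((()))))"
Tracking depth:
  Position 0 '(': depth becomes 1
  Position 1 '(': depth becomes 2
  Position 2 '(': depth becomes 3
  Position 3 '(': depth becomes 4
  Position 4 '(': depth becomes 5
  Position 5 ')': depth becomes 4
  Position 6 ')': depth becomes 3
  Position 7 ')': depth becomes 2
  Position 8 ')': depth becomes 1
  Position 9 ')': depth becomes 0
Maximum depth reached: 5

5


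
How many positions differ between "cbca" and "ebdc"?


Comparing "cbca" and "ebdc" position by position:
  Position 0: 'c' vs 'e' => DIFFER
  Position 1: 'b' vs 'b' => same
  Position 2: 'c' vs 'd' => DIFFER
  Position 3: 'a' vs 'c' => DIFFER
Positions that differ: 3

3


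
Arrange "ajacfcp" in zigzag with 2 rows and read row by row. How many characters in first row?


Zigzag "ajacfcp" into 2 rows:
Placing characters:
  'a' => row 0
  'j' => row 1
  'a' => row 0
  'c' => row 1
  'f' => row 0
  'c' => row 1
  'p' => row 0
Rows:
  Row 0: "aafp"
  Row 1: "jcc"
First row length: 4

4


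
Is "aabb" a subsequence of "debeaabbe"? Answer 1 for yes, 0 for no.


Check if "aabb" is a subsequence of "debeaabbe"
Greedy scan:
  Position 0 ('d'): no match needed
  Position 1 ('e'): no match needed
  Position 2 ('b'): no match needed
  Position 3 ('e'): no match needed
  Position 4 ('a'): matches sub[0] = 'a'
  Position 5 ('a'): matches sub[1] = 'a'
  Position 6 ('b'): matches sub[2] = 'b'
  Position 7 ('b'): matches sub[3] = 'b'
  Position 8 ('e'): no match needed
All 4 characters matched => is a subsequence

1


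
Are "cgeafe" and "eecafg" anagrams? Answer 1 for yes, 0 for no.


Strings: "cgeafe", "eecafg"
Sorted first:  aceefg
Sorted second: aceefg
Sorted forms match => anagrams

1


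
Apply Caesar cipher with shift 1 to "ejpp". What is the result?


Caesar cipher: shift "ejpp" by 1
  'e' (pos 4) + 1 = pos 5 = 'f'
  'j' (pos 9) + 1 = pos 10 = 'k'
  'p' (pos 15) + 1 = pos 16 = 'q'
  'p' (pos 15) + 1 = pos 16 = 'q'
Result: fkqq

fkqq


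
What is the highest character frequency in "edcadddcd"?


Input: edcadddcd
Character counts:
  'a': 1
  'c': 2
  'd': 5
  'e': 1
Maximum frequency: 5

5


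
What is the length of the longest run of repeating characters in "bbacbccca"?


Input: "bbacbccca"
Scanning for longest run:
  Position 1 ('b'): continues run of 'b', length=2
  Position 2 ('a'): new char, reset run to 1
  Position 3 ('c'): new char, reset run to 1
  Position 4 ('b'): new char, reset run to 1
  Position 5 ('c'): new char, reset run to 1
  Position 6 ('c'): continues run of 'c', length=2
  Position 7 ('c'): continues run of 'c', length=3
  Position 8 ('a'): new char, reset run to 1
Longest run: 'c' with length 3

3


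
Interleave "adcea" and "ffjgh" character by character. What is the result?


Interleaving "adcea" and "ffjgh":
  Position 0: 'a' from first, 'f' from second => "af"
  Position 1: 'd' from first, 'f' from second => "df"
  Position 2: 'c' from first, 'j' from second => "cj"
  Position 3: 'e' from first, 'g' from second => "eg"
  Position 4: 'a' from first, 'h' from second => "ah"
Result: afdfcjegah

afdfcjegah


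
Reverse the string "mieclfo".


Input: mieclfo
Reading characters right to left:
  Position 6: 'o'
  Position 5: 'f'
  Position 4: 'l'
  Position 3: 'c'
  Position 2: 'e'
  Position 1: 'i'
  Position 0: 'm'
Reversed: oflceim

oflceim


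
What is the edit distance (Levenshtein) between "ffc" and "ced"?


Computing edit distance: "ffc" -> "ced"
DP table:
           c    e    d
      0    1    2    3
  f   1    1    2    3
  f   2    2    2    3
  c   3    2    3    3
Edit distance = dp[3][3] = 3

3


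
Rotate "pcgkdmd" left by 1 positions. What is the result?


Input: "pcgkdmd", rotate left by 1
First 1 characters: "p"
Remaining characters: "cgkdmd"
Concatenate remaining + first: "cgkdmd" + "p" = "cgkdmdp"

cgkdmdp


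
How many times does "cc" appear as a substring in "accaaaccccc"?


Searching for "cc" in "accaaaccccc"
Scanning each position:
  Position 0: "ac" => no
  Position 1: "cc" => MATCH
  Position 2: "ca" => no
  Position 3: "aa" => no
  Position 4: "aa" => no
  Position 5: "ac" => no
  Position 6: "cc" => MATCH
  Position 7: "cc" => MATCH
  Position 8: "cc" => MATCH
  Position 9: "cc" => MATCH
Total occurrences: 5

5


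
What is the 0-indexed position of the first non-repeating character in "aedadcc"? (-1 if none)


Input: aedadcc
Character frequencies:
  'a': 2
  'c': 2
  'd': 2
  'e': 1
Scanning left to right for freq == 1:
  Position 0 ('a'): freq=2, skip
  Position 1 ('e'): unique! => answer = 1

1


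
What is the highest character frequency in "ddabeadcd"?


Input: ddabeadcd
Character counts:
  'a': 2
  'b': 1
  'c': 1
  'd': 4
  'e': 1
Maximum frequency: 4

4


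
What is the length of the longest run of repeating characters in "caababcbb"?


Input: "caababcbb"
Scanning for longest run:
  Position 1 ('a'): new char, reset run to 1
  Position 2 ('a'): continues run of 'a', length=2
  Position 3 ('b'): new char, reset run to 1
  Position 4 ('a'): new char, reset run to 1
  Position 5 ('b'): new char, reset run to 1
  Position 6 ('c'): new char, reset run to 1
  Position 7 ('b'): new char, reset run to 1
  Position 8 ('b'): continues run of 'b', length=2
Longest run: 'a' with length 2

2


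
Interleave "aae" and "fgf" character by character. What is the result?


Interleaving "aae" and "fgf":
  Position 0: 'a' from first, 'f' from second => "af"
  Position 1: 'a' from first, 'g' from second => "ag"
  Position 2: 'e' from first, 'f' from second => "ef"
Result: afagef

afagef


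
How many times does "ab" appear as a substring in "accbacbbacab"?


Searching for "ab" in "accbacbbacab"
Scanning each position:
  Position 0: "ac" => no
  Position 1: "cc" => no
  Position 2: "cb" => no
  Position 3: "ba" => no
  Position 4: "ac" => no
  Position 5: "cb" => no
  Position 6: "bb" => no
  Position 7: "ba" => no
  Position 8: "ac" => no
  Position 9: "ca" => no
  Position 10: "ab" => MATCH
Total occurrences: 1

1


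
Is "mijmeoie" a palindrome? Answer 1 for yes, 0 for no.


Input: mijmeoie
Reversed: eioemjim
  Compare pos 0 ('m') with pos 7 ('e'): MISMATCH
  Compare pos 1 ('i') with pos 6 ('i'): match
  Compare pos 2 ('j') with pos 5 ('o'): MISMATCH
  Compare pos 3 ('m') with pos 4 ('e'): MISMATCH
Result: not a palindrome

0


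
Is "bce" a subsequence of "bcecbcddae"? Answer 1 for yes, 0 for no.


Check if "bce" is a subsequence of "bcecbcddae"
Greedy scan:
  Position 0 ('b'): matches sub[0] = 'b'
  Position 1 ('c'): matches sub[1] = 'c'
  Position 2 ('e'): matches sub[2] = 'e'
  Position 3 ('c'): no match needed
  Position 4 ('b'): no match needed
  Position 5 ('c'): no match needed
  Position 6 ('d'): no match needed
  Position 7 ('d'): no match needed
  Position 8 ('a'): no match needed
  Position 9 ('e'): no match needed
All 3 characters matched => is a subsequence

1


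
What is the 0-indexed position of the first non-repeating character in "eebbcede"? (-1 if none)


Input: eebbcede
Character frequencies:
  'b': 2
  'c': 1
  'd': 1
  'e': 4
Scanning left to right for freq == 1:
  Position 0 ('e'): freq=4, skip
  Position 1 ('e'): freq=4, skip
  Position 2 ('b'): freq=2, skip
  Position 3 ('b'): freq=2, skip
  Position 4 ('c'): unique! => answer = 4

4


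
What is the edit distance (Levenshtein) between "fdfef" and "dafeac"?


Computing edit distance: "fdfef" -> "dafeac"
DP table:
           d    a    f    e    a    c
      0    1    2    3    4    5    6
  f   1    1    2    2    3    4    5
  d   2    1    2    3    3    4    5
  f   3    2    2    2    3    4    5
  e   4    3    3    3    2    3    4
  f   5    4    4    3    3    3    4
Edit distance = dp[5][6] = 4

4


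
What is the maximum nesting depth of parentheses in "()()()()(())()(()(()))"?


Input: "()()()()(())()(()(()))"
Tracking depth:
  Position 0 '(': depth becomes 1
  Position 1 ')': depth becomes 0
  Position 2 '(': depth becomes 1
  Position 3 ')': depth becomes 0
  Position 4 '(': depth becomes 1
  Position 5 ')': depth becomes 0
  Position 6 '(': depth becomes 1
  Position 7 ')': depth becomes 0
  Position 8 '(': depth becomes 1
  Position 9 '(': depth becomes 2
  Position 10 ')': depth becomes 1
  Position 11 ')': depth becomes 0
  Position 12 '(': depth becomes 1
  Position 13 ')': depth becomes 0
  Position 14 '(': depth becomes 1
  Position 15 '(': depth becomes 2
  Position 16 ')': depth becomes 1
  Position 17 '(': depth becomes 2
  Position 18 '(': depth becomes 3
  Position 19 ')': depth becomes 2
  Position 20 ')': depth becomes 1
  Position 21 ')': depth becomes 0
Maximum depth reached: 3

3


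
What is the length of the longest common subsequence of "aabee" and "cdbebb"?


LCS of "aabee" and "cdbebb"
DP table:
           c    d    b    e    b    b
      0    0    0    0    0    0    0
  a   0    0    0    0    0    0    0
  a   0    0    0    0    0    0    0
  b   0    0    0    1    1    1    1
  e   0    0    0    1    2    2    2
  e   0    0    0    1    2    2    2
LCS length = dp[5][6] = 2

2


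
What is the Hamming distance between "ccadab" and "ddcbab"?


Comparing "ccadab" and "ddcbab" position by position:
  Position 0: 'c' vs 'd' => differ
  Position 1: 'c' vs 'd' => differ
  Position 2: 'a' vs 'c' => differ
  Position 3: 'd' vs 'b' => differ
  Position 4: 'a' vs 'a' => same
  Position 5: 'b' vs 'b' => same
Total differences (Hamming distance): 4

4


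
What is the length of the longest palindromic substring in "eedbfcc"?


Input: "eedbfcc"
Checking substrings for palindromes:
  [0:2] "ee" (len 2) => palindrome
  [5:7] "cc" (len 2) => palindrome
Longest palindromic substring: "ee" with length 2

2


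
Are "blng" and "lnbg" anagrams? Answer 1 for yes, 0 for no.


Strings: "blng", "lnbg"
Sorted first:  bgln
Sorted second: bgln
Sorted forms match => anagrams

1


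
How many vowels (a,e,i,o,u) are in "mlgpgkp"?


Input: mlgpgkp
Checking each character:
  'm' at position 0: consonant
  'l' at position 1: consonant
  'g' at position 2: consonant
  'p' at position 3: consonant
  'g' at position 4: consonant
  'k' at position 5: consonant
  'p' at position 6: consonant
Total vowels: 0

0


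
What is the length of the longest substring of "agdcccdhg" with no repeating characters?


Input: "agdcccdhg"
Sliding window (track last position of each char):
  Position 0 ('a'): window [0,0] length 1 -- new best
  Position 1 ('g'): window [0,1] length 2 -- new best
  Position 2 ('d'): window [0,2] length 3 -- new best
  Position 3 ('c'): window [0,3] length 4 -- new best
  Position 4 ('c'): repeat (last at 3), move window start to 4
  Position 4 ('c'): window [4,4] length 1
  Position 5 ('c'): repeat (last at 4), move window start to 5
  Position 5 ('c'): window [5,5] length 1
  Position 6 ('d'): window [5,6] length 2
  Position 7 ('h'): window [5,7] length 3
  Position 8 ('g'): window [5,8] length 4
Longest substring with no repeats: "agdc" with length 4

4


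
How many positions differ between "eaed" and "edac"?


Comparing "eaed" and "edac" position by position:
  Position 0: 'e' vs 'e' => same
  Position 1: 'a' vs 'd' => DIFFER
  Position 2: 'e' vs 'a' => DIFFER
  Position 3: 'd' vs 'c' => DIFFER
Positions that differ: 3

3


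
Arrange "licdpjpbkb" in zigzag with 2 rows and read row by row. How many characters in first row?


Zigzag "licdpjpbkb" into 2 rows:
Placing characters:
  'l' => row 0
  'i' => row 1
  'c' => row 0
  'd' => row 1
  'p' => row 0
  'j' => row 1
  'p' => row 0
  'b' => row 1
  'k' => row 0
  'b' => row 1
Rows:
  Row 0: "lcppk"
  Row 1: "idjbb"
First row length: 5

5


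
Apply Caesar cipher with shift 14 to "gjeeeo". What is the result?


Caesar cipher: shift "gjeeeo" by 14
  'g' (pos 6) + 14 = pos 20 = 'u'
  'j' (pos 9) + 14 = pos 23 = 'x'
  'e' (pos 4) + 14 = pos 18 = 's'
  'e' (pos 4) + 14 = pos 18 = 's'
  'e' (pos 4) + 14 = pos 18 = 's'
  'o' (pos 14) + 14 = pos 2 = 'c'
Result: uxsssc

uxsssc


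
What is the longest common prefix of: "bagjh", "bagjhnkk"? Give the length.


Words: bagjh, bagjhnkk
  Position 0: all 'b' => match
  Position 1: all 'a' => match
  Position 2: all 'g' => match
  Position 3: all 'j' => match
  Position 4: all 'h' => match
LCP = "bagjh" (length 5)

5


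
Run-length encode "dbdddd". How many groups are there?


Input: dbdddd
Scanning for consecutive runs:
  Group 1: 'd' x 1 (positions 0-0)
  Group 2: 'b' x 1 (positions 1-1)
  Group 3: 'd' x 4 (positions 2-5)
Total groups: 3

3


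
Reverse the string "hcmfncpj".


Input: hcmfncpj
Reading characters right to left:
  Position 7: 'j'
  Position 6: 'p'
  Position 5: 'c'
  Position 4: 'n'
  Position 3: 'f'
  Position 2: 'm'
  Position 1: 'c'
  Position 0: 'h'
Reversed: jpcnfmch

jpcnfmch


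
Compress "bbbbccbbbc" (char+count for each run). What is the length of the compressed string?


Input: bbbbccbbbc
Runs:
  'b' x 4 => "b4"
  'c' x 2 => "c2"
  'b' x 3 => "b3"
  'c' x 1 => "c1"
Compressed: "b4c2b3c1"
Compressed length: 8

8


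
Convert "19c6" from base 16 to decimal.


Input: "19c6" in base 16
Positional expansion:
  Digit '1' (value 1) x 16^3 = 4096
  Digit '9' (value 9) x 16^2 = 2304
  Digit 'c' (value 12) x 16^1 = 192
  Digit '6' (value 6) x 16^0 = 6
Sum = 6598

6598


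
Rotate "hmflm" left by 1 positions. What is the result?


Input: "hmflm", rotate left by 1
First 1 characters: "h"
Remaining characters: "mflm"
Concatenate remaining + first: "mflm" + "h" = "mflmh"

mflmh


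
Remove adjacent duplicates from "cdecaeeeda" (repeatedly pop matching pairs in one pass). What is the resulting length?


Input: cdecaeeeda
Stack-based adjacent duplicate removal:
  Read 'c': push. Stack: c
  Read 'd': push. Stack: cd
  Read 'e': push. Stack: cde
  Read 'c': push. Stack: cdec
  Read 'a': push. Stack: cdeca
  Read 'e': push. Stack: cdecae
  Read 'e': matches stack top 'e' => pop. Stack: cdeca
  Read 'e': push. Stack: cdecae
  Read 'd': push. Stack: cdecaed
  Read 'a': push. Stack: cdecaeda
Final stack: "cdecaeda" (length 8)

8


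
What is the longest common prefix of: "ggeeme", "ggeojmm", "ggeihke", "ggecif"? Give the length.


Words: ggeeme, ggeojmm, ggeihke, ggecif
  Position 0: all 'g' => match
  Position 1: all 'g' => match
  Position 2: all 'e' => match
  Position 3: ('e', 'o', 'i', 'c') => mismatch, stop
LCP = "gge" (length 3)

3
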